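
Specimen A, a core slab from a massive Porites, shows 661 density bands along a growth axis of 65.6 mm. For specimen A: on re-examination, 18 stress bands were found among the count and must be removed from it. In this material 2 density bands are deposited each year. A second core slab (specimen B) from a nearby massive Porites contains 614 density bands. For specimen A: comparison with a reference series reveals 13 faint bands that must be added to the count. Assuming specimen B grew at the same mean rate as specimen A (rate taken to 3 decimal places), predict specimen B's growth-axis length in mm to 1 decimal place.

61.4 mm

Specimen A: true density band count = 661 − 18 + 13 = 656.
Specimen A: with 2 density bands per year, 656 / 2 = 328 years.
A: 65.6 mm over 328 years gives 65.6 / 328 ≈ 0.200 mm/year.
Specimen B: with 2 density bands per year, 614 / 2 = 307 years. For B, 0.200 mm/year × 307 years = 61.4 mm.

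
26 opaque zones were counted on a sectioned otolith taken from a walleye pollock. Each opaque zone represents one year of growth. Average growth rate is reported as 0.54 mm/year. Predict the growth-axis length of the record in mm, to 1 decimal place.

14.0 mm

26 years of growth are recorded.
Predicted length = 0.54 mm/year × 26 years = 14.0 mm.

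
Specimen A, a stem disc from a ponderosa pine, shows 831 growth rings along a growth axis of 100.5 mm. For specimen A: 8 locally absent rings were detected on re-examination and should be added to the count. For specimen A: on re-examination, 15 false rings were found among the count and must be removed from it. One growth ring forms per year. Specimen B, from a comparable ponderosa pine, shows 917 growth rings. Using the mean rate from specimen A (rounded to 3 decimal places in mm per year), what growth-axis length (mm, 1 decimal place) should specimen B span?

111.9 mm

Specimen A: after corrections the count is 831 − 15 + 8 = 824 growth rings.
A: Mean rate = 100.5 mm / 824 years ≈ 0.122 mm/year.
Length of B = 0.122 × 917 = 111.9 mm.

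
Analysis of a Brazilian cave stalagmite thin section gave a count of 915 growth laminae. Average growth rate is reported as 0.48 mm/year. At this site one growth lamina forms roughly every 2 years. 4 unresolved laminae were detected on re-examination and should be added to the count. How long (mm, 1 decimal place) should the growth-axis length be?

882.2 mm

After corrections the count is 915 + 4 = 919 growth laminae.
Multiplying by 2 years per growth lamina: 919 × 2 = 1838 years.
Predicted length = 0.48 mm/year × 1838 years = 882.2 mm.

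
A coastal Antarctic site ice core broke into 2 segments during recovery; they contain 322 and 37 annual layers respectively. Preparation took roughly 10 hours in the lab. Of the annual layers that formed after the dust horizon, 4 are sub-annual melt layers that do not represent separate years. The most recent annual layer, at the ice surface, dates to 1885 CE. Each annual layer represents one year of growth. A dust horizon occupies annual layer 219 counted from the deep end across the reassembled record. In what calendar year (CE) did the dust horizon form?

Total annual layers = 322 + 37 = 359.
359 − 219 = 140 annual layers lie beyond the dust horizon toward the ice surface.
Removing the 4 false annual layers leaves 140 − 4 = 136 true annual layers beyond the dust horizon.
Counting back 136 years from 1885 CE places the dust horizon in 1885 − 136 = 1749 CE.

1749 CE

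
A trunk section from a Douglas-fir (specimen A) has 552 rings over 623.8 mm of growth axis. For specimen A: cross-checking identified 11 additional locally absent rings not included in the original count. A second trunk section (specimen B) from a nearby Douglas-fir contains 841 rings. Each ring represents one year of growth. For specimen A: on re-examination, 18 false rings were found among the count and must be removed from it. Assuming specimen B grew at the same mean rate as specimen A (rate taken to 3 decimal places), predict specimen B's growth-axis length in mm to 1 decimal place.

962.9 mm

Specimen A: true ring count = 552 − 18 + 11 = 545.
A: 623.8 mm over 545 years gives 623.8 / 545 ≈ 1.145 mm/yr.
B's length ≈ 1.145 × 841 = 962.9 mm.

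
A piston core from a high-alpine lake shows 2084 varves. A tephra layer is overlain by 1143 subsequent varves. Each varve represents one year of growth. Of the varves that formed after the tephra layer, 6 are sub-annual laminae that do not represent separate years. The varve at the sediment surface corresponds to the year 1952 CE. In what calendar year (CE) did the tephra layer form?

815 CE

1143 varves post-date the tephra layer.
Excluding 6 false varves: 1143 − 6 = 1137.
1952 − 1137 = 815 CE.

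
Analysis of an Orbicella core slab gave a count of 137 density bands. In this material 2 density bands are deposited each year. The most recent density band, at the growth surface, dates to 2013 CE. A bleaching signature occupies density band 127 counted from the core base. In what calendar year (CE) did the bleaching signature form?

Between density band 127 and the growth surface there are 137 − 127 = 10 density bands.
With 2 density bands per year, 10 / 2 = 5 years.
Counting back 5 years from 2013 CE places the bleaching signature in 2013 − 5 = 2008 CE.

2008 CE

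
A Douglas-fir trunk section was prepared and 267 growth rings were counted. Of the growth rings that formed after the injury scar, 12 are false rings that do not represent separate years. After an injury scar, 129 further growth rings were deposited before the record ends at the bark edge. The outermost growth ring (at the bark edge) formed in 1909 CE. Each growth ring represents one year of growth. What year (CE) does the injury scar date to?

1792 CE

There are 129 growth rings younger than the injury scar.
129 − 12 false = 117 true growth rings after the injury scar.
Counting back 117 years from 1909 CE places the injury scar in 1909 − 117 = 1792 CE.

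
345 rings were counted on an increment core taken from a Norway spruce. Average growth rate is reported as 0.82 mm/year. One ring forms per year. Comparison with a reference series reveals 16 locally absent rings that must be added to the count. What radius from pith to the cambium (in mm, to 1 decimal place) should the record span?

296.0 mm

Correcting the raw count gives 345 + 16 = 361 true rings.
Predicted length = 0.82 mm/year × 361 years = 296.0 mm.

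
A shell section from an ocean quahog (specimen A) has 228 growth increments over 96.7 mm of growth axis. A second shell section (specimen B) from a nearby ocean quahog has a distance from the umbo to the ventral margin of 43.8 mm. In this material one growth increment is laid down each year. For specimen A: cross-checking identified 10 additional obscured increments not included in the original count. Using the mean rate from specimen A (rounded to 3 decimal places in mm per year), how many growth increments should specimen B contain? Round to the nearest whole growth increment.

Specimen A: correcting the raw count gives 228 + 10 = 238 true growth increments.
A: 96.7 mm over 238 years gives 96.7 / 238 ≈ 0.406 mm/year.
B spans 43.8 / 0.406 = 107.88 years ≈ 108 growth increments.

108 growth increments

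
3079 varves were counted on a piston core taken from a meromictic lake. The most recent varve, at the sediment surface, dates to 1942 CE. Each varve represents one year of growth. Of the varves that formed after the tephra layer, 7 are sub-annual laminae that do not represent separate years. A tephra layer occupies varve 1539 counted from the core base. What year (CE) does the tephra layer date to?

409 CE

3079 − 1539 = 1540 varves lie beyond the tephra layer toward the sediment surface.
1540 − 7 false = 1533 true varves after the tephra layer.
Counting back 1533 years from 1942 CE places the tephra layer in 1942 − 1533 = 409 CE.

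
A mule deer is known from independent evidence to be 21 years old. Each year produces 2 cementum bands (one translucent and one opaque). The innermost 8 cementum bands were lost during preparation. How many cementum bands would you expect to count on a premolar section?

Expected cementum bands: 21 × 2 = 42.
42 − 8 missed = 34 cementum bands expected in the prepared section.

34 cementum bands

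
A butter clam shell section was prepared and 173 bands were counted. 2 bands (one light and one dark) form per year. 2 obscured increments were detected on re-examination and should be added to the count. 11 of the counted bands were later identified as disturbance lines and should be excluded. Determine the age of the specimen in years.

After corrections the count is 173 − 11 + 2 = 164 bands.
With 2 bands per year, 164 / 2 = 82 years.

82 years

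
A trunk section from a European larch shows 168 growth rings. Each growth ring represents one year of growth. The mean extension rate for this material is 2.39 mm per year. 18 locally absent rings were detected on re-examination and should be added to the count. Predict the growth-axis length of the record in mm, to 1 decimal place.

444.5 mm

Adjusted count: 168 + 18 = 186 growth rings.
Length ≈ 2.39 × 186 = 444.5 mm.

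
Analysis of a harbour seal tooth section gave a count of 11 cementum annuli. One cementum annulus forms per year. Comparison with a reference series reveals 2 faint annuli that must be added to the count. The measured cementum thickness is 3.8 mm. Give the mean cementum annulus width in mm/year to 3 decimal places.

0.292 mm/year

Correcting the raw count gives 11 + 2 = 13 true cementum annuli.
3.8 mm over 13 years gives 3.8 / 13 ≈ 0.292 mm/year.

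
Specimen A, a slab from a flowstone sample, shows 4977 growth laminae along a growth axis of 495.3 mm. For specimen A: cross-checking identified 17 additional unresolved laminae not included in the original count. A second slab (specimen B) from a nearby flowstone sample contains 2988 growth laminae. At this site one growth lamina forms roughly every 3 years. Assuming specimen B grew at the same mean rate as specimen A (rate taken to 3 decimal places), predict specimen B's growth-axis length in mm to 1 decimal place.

295.8 mm

Specimen A: after corrections the count is 4977 + 17 = 4994 growth laminae.
Specimen A: multiplying by 3 years per growth lamina: 4994 × 3 = 14982 years.
A: Mean rate = 495.3 mm / 14982 years ≈ 0.033 mm/year.
Specimen B: at 3 years per growth lamina, 2988 × 3 = 8964 years. Length of B = 0.033 × 8964 = 295.8 mm.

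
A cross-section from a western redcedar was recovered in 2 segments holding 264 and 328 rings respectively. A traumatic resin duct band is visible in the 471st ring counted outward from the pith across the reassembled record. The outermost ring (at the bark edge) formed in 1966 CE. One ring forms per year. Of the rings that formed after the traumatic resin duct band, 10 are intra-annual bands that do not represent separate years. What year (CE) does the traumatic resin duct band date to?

Total rings = 264 + 328 = 592.
Between ring 471 and the bark edge there are 592 − 471 = 121 rings.
Removing the 10 false rings leaves 121 − 10 = 111 true rings beyond the traumatic resin duct band.
Counting back 111 years from 1966 CE places the traumatic resin duct band in 1966 − 111 = 1855 CE.

1855 CE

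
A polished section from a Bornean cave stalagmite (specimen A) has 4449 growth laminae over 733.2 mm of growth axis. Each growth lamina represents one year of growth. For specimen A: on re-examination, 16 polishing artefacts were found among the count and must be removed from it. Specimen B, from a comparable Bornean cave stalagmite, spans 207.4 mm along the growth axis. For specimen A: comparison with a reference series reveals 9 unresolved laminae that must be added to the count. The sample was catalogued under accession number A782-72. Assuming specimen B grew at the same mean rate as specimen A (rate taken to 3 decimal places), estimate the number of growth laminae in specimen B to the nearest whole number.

1257 growth laminae

Specimen A: correcting the raw count gives 4449 − 16 + 9 = 4442 true growth laminae.
A: Mean rate = 733.2 mm / 4442 years ≈ 0.165 mm/year.
Specimen B: 207.4 mm / 0.165 mm per year = 1256.97 years ≈ 1257 growth laminae.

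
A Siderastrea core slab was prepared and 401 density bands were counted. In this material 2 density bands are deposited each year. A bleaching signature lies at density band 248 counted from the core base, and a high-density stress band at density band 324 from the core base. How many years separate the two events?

The two markers are separated by 324 − 248 = 76 density bands.
76 density bands at 2 per year is 76 / 2 = 38 years.

38 years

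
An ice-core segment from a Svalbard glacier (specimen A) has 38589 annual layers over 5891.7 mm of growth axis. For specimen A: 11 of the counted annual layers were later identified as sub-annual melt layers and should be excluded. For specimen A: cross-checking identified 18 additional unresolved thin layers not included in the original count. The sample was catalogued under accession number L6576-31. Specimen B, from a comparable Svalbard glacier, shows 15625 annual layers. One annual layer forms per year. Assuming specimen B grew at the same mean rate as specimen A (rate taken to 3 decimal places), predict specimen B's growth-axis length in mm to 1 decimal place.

Specimen A: after corrections the count is 38589 − 11 + 18 = 38596 annual layers.
A: Mean rate = 5891.7 mm / 38596 years ≈ 0.153 mm/yr.
Length of B = 0.153 × 15625 = 2390.6 mm.

2390.6 mm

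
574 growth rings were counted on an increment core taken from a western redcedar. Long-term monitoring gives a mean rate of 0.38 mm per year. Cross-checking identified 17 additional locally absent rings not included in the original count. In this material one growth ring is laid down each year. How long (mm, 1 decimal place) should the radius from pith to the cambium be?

224.6 mm

Correcting the raw count gives 574 + 17 = 591 true growth rings.
Predicted length = 0.38 mm/year × 591 years = 224.6 mm.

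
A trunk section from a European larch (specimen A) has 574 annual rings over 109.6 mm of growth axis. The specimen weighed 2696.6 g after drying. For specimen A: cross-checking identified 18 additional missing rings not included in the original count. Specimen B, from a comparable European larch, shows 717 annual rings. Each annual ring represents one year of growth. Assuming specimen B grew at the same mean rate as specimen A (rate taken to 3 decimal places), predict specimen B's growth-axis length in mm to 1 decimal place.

132.6 mm

Specimen A: after corrections the count is 574 + 18 = 592 annual rings.
A: 109.6 mm over 592 years gives 109.6 / 592 ≈ 0.185 mm/yr.
For B, 0.185 mm/year × 717 years = 132.6 mm.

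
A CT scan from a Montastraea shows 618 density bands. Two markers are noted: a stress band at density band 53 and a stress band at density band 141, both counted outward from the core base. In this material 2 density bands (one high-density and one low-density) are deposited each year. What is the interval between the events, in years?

44 years

The two markers are separated by 141 − 53 = 88 density bands.
Dividing by 2 density bands per year: 88 / 2 = 44 years.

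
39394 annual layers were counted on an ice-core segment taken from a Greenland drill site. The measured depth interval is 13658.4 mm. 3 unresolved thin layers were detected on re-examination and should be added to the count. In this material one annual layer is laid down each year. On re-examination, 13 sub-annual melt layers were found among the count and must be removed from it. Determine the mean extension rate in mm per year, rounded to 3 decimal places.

0.347 mm per year

Correcting the raw count gives 39394 − 13 + 3 = 39384 true annual layers.
13658.4 mm over 39384 years gives 13658.4 / 39384 ≈ 0.347 mm per year.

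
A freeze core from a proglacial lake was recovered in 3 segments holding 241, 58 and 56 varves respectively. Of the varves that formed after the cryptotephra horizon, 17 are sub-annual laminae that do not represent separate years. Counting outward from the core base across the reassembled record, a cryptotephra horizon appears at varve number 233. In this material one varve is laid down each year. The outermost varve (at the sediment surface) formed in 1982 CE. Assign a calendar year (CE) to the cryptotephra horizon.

Total varves = 241 + 58 + 56 = 355.
Between varve 233 and the sediment surface there are 355 − 233 = 122 varves.
Excluding 17 false varves: 122 − 17 = 105.
The varve at the sediment surface is 1982 CE, so the cryptotephra horizon dates to 1982 − 105 = 1877 CE.

1877 CE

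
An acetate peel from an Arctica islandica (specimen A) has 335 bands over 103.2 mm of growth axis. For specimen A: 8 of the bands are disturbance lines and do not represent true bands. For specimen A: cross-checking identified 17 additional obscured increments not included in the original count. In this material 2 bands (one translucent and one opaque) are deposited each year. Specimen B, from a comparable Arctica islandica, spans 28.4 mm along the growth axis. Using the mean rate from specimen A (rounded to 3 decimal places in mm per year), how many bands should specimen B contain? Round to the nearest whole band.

95 bands

Specimen A: adjusted count: 335 − 8 + 17 = 344 bands.
Specimen A: 344 bands at 2 per year is 344 / 2 = 172 years.
A: 103.2 mm over 172 years gives 103.2 / 172 ≈ 0.600 mm per year.
For B, 28.4 / 0.600 = 47.33 years; at 2 bands per year that is 47.33 × 2 ≈ 95 bands.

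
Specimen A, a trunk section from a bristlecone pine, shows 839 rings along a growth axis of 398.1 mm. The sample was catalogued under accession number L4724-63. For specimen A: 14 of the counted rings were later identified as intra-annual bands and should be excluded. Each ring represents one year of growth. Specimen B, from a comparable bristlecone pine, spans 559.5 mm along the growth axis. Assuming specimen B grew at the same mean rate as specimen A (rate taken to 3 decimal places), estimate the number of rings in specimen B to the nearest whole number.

Specimen A: after corrections the count is 839 − 14 = 825 rings.
A: Mean rate = 398.1 mm / 825 years ≈ 0.483 mm per year.
For B, 559.5 / 0.483 = 1158.39 years ≈ 1158 rings.

1158 rings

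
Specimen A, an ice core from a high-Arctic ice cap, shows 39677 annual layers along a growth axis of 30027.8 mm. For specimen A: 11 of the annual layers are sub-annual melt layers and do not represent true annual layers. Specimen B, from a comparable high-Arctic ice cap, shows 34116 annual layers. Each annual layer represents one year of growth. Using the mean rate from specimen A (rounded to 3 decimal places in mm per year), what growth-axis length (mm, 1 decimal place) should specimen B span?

25825.8 mm

Specimen A: correcting the raw count gives 39677 − 11 = 39666 true annual layers.
A: Mean rate = 30027.8 mm / 39666 years ≈ 0.757 mm per year.
Length of B = 0.757 × 34116 = 25825.8 mm.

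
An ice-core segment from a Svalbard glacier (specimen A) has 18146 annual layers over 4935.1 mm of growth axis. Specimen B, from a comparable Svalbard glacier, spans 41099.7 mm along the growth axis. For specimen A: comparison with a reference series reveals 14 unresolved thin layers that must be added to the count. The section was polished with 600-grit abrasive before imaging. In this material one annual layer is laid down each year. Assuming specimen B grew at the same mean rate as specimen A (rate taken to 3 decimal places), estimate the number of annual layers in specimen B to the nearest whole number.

151102 annual layers

Specimen A: true annual layer count = 18146 + 14 = 18160.
A: Extension rate ≈ 4935.1 / 18160 = 0.272 mm per year.
Specimen B: 41099.7 mm / 0.272 mm per year = 151101.84 years ≈ 151102 annual layers.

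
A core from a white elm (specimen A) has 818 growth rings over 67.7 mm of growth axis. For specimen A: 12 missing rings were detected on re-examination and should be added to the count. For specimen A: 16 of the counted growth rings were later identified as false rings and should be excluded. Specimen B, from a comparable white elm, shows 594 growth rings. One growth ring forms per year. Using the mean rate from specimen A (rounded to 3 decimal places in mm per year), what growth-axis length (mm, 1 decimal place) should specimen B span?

49.3 mm

Specimen A: true growth ring count = 818 − 16 + 12 = 814.
A: Mean rate = 67.7 mm / 814 years ≈ 0.083 mm/yr.
Length of B = 0.083 × 594 = 49.3 mm.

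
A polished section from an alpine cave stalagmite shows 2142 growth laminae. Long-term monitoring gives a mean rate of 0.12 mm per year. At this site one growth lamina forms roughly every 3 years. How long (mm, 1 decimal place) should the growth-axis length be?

771.1 mm

At 3 years per growth lamina, 2142 × 3 = 6426 years.
Length ≈ 0.12 × 6426 = 771.1 mm.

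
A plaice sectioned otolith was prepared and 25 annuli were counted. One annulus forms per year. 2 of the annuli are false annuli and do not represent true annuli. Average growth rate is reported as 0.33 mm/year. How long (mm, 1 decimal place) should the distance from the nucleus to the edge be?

Correcting the raw count gives 25 − 2 = 23 true annuli.
Length ≈ 0.33 × 23 = 7.6 mm.

7.6 mm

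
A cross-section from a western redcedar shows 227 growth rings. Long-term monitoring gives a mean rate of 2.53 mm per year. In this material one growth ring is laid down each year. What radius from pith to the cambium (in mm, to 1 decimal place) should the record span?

574.3 mm

The record spans 227 years at 2.53 mm per year.
227 years at 2.53 mm/year gives 2.53 × 227 = 574.3 mm.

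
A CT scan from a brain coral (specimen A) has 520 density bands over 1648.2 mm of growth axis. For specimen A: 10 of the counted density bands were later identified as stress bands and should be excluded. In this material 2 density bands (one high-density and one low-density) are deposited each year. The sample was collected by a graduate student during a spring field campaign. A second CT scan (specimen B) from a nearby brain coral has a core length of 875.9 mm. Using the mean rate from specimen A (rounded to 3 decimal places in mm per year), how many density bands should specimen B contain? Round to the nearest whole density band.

271 density bands

Specimen A: true density band count = 520 − 10 = 510.
Specimen A: dividing by 2 density bands per year: 510 / 2 = 255 years.
A: Extension rate ≈ 1648.2 / 255 = 6.464 mm/yr.
Specimen B: 875.9 mm / 6.464 mm per year = 135.50 years; at 2 density bands per year that is 135.50 × 2 ≈ 271 density bands.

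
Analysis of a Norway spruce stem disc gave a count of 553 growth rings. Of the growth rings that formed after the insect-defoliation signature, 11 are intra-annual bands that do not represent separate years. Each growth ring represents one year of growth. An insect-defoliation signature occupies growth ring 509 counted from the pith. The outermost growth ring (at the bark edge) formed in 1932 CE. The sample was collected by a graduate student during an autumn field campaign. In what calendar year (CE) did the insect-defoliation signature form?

1899 CE

The insect-defoliation signature sits at growth ring 509 from the pith, so 553 − 509 = 44 growth rings formed after it.
Excluding 11 false growth rings: 44 − 11 = 33.
Counting back 33 years from 1932 CE places the insect-defoliation signature in 1932 − 33 = 1899 CE.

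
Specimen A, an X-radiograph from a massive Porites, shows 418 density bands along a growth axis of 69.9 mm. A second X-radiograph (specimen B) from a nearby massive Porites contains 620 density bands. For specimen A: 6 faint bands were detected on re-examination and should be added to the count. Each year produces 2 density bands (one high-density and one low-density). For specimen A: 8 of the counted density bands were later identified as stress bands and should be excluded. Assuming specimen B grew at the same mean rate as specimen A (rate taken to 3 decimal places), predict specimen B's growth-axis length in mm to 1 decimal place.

Specimen A: after corrections the count is 418 − 8 + 6 = 416 density bands.
Specimen A: dividing by 2 density bands per year: 416 / 2 = 208 years.
A: 69.9 mm over 208 years gives 69.9 / 208 ≈ 0.336 mm per year.
Specimen B: dividing by 2 density bands per year: 620 / 2 = 310 years. B's length ≈ 0.336 × 310 = 104.2 mm.

104.2 mm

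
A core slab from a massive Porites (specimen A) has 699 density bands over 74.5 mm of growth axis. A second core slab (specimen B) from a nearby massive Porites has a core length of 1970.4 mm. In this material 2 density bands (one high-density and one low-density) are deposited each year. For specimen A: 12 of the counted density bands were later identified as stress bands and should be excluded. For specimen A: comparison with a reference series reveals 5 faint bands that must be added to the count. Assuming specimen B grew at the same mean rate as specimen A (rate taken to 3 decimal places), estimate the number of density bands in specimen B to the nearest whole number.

18329 density bands

Specimen A: correcting the raw count gives 699 − 12 + 5 = 692 true density bands.
Specimen A: dividing by 2 density bands per year: 692 / 2 = 346 years.
A: Mean rate = 74.5 mm / 346 years ≈ 0.215 mm/yr.
Specimen B: 1970.4 mm / 0.215 mm per year = 9164.65 years; at 2 density bands per year that is 9164.65 × 2 ≈ 18329 density bands.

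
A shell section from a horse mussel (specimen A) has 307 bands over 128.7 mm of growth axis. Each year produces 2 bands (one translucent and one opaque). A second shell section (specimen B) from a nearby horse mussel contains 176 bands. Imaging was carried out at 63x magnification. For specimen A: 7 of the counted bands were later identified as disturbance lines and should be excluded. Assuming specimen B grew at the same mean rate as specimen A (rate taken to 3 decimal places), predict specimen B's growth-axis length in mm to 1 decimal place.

75.5 mm

Specimen A: true band count = 307 − 7 = 300.
Specimen A: dividing by 2 bands per year: 300 / 2 = 150 years.
A: Mean rate = 128.7 mm / 150 years ≈ 0.858 mm/year.
Specimen B: dividing by 2 bands per year: 176 / 2 = 88 years. Length of B = 0.858 × 88 = 75.5 mm.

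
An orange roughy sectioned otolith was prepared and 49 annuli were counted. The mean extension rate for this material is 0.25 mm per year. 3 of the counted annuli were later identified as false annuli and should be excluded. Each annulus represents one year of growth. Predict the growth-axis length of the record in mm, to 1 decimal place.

11.5 mm

Adjusted count: 49 − 3 = 46 annuli.
Length ≈ 0.25 × 46 = 11.5 mm.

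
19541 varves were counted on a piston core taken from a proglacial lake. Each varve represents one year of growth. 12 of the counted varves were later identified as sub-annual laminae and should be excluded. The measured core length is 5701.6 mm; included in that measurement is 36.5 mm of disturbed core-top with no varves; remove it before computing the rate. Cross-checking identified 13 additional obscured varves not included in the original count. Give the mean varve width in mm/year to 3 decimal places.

0.290 mm/year

True varve count = 19541 − 12 + 13 = 19542.
Removing the 36.5 mm offcut leaves 5701.6 − 36.5 = 5665.1 mm.
Mean rate = 5665.1 mm / 19542 years ≈ 0.290 mm/year.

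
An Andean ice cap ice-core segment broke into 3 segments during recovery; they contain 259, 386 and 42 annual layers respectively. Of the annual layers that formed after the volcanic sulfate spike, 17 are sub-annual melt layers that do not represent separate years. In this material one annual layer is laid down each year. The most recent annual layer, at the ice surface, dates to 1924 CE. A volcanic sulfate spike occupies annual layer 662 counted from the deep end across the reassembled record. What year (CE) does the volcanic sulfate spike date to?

Total annual layers = 259 + 386 + 42 = 687.
The volcanic sulfate spike sits at annual layer 662 from the deep end, so 687 − 662 = 25 annual layers formed after it.
25 − 17 false = 8 true annual layers after the volcanic sulfate spike.
Counting back 8 years from 1924 CE places the volcanic sulfate spike in 1924 − 8 = 1916 CE.

1916 CE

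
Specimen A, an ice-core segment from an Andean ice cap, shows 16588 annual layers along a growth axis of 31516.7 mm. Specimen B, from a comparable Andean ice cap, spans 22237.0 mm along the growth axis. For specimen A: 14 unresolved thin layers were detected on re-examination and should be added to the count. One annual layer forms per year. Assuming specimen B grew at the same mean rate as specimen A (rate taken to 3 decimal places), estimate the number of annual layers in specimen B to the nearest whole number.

Specimen A: adjusted count: 16588 + 14 = 16602 annual layers.
A: 31516.7 mm over 16602 years gives 31516.7 / 16602 ≈ 1.898 mm/year.
For B, 22237.0 / 1.898 = 11716.02 years ≈ 11716 annual layers.

11716 annual layers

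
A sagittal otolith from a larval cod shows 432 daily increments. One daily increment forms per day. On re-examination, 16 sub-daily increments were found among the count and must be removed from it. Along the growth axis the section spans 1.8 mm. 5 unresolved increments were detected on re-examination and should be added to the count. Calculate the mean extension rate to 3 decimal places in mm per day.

After corrections the count is 432 − 16 + 5 = 421 daily increments.
1.8 mm over 421 days gives 1.8 / 421 ≈ 0.004 mm per day.

0.004 mm per day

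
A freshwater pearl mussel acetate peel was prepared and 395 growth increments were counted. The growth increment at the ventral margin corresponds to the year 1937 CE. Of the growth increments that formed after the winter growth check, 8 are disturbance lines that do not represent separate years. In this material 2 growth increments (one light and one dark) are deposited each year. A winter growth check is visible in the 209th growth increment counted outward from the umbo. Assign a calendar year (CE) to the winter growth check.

The winter growth check sits at growth increment 209 from the umbo, so 395 − 209 = 186 growth increments formed after it.
186 − 8 false = 178 true growth increments after the winter growth check.
With 2 growth increments per year, 178 / 2 = 89 years.
The growth increment at the ventral margin is 1937 CE, so the winter growth check dates to 1937 − 89 = 1848 CE.

1848 CE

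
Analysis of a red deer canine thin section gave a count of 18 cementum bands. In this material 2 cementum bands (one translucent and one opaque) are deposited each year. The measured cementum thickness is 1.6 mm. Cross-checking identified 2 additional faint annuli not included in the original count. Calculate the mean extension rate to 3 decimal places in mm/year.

Correcting the raw count gives 18 + 2 = 20 true cementum bands.
Dividing by 2 cementum bands per year: 20 / 2 = 10 years.
Extension rate ≈ 1.6 / 10 = 0.160 mm/year.

0.160 mm/year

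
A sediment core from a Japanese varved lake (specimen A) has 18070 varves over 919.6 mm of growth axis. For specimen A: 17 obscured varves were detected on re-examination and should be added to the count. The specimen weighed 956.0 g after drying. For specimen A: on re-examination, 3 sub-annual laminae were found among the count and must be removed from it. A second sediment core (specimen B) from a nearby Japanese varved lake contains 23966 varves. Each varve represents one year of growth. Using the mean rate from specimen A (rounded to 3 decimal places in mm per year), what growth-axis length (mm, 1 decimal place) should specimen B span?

Specimen A: correcting the raw count gives 18070 − 3 + 17 = 18084 true varves.
A: Extension rate ≈ 919.6 / 18084 = 0.051 mm per year.
B's length ≈ 0.051 × 23966 = 1222.3 mm.

1222.3 mm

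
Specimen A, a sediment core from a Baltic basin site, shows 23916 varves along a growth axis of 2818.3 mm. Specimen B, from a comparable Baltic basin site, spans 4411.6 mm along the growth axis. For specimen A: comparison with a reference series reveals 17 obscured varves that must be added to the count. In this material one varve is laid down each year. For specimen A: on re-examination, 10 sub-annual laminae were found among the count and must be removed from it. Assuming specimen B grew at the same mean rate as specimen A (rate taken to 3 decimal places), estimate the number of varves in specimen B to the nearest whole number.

Specimen A: true varve count = 23916 − 10 + 17 = 23923.
A: Mean rate = 2818.3 mm / 23923 years ≈ 0.118 mm/year.
Specimen B: 4411.6 mm / 0.118 mm per year = 37386.44 years ≈ 37386 varves.

37386 varves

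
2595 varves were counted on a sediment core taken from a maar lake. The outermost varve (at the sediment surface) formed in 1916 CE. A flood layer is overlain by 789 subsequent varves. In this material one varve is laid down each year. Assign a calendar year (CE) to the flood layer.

1127 CE

789 varves post-date the flood layer.
Counting back 789 years from 1916 CE places the flood layer in 1916 − 789 = 1127 CE.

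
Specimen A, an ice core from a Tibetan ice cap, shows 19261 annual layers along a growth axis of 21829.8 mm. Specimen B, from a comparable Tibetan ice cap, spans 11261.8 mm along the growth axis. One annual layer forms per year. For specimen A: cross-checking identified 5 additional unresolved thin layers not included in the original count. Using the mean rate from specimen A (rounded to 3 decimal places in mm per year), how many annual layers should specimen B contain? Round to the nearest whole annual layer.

9940 annual layers

Specimen A: true annual layer count = 19261 + 5 = 19266.
A: Mean rate = 21829.8 mm / 19266 years ≈ 1.133 mm per year.
B spans 11261.8 / 1.133 = 9939.81 years ≈ 9940 annual layers.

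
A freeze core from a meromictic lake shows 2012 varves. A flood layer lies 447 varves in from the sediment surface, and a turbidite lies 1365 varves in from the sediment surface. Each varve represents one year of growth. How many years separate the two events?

The two markers are separated by 1365 − 447 = 918 varves.
At one varve per year, 918 years elapsed between them.

918 years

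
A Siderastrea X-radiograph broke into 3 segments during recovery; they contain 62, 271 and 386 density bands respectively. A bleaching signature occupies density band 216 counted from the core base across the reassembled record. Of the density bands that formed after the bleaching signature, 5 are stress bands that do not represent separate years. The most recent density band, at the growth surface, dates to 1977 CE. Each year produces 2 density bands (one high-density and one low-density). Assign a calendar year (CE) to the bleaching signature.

1728 CE

Total density bands = 62 + 271 + 386 = 719.
Between density band 216 and the growth surface there are 719 − 216 = 503 density bands.
Excluding 5 false density bands: 503 − 5 = 498.
Dividing by 2 density bands per year: 498 / 2 = 249 years.
The density band at the growth surface is 1977 CE, so the bleaching signature dates to 1977 − 249 = 1728 CE.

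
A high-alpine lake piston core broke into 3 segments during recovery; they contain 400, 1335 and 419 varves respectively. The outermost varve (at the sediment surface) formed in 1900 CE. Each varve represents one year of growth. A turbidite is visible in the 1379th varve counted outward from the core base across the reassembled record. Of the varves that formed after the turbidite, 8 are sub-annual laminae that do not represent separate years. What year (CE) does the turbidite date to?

Total varves = 400 + 1335 + 419 = 2154.
Between varve 1379 and the sediment surface there are 2154 − 1379 = 775 varves.
Removing the 8 false varves leaves 775 − 8 = 767 true varves beyond the turbidite.
The varve at the sediment surface is 1900 CE, so the turbidite dates to 1900 − 767 = 1133 CE.

1133 CE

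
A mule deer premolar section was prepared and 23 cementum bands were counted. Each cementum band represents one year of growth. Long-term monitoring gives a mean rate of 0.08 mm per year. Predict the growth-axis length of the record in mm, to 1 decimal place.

1.8 mm

The record spans 23 years at 0.08 mm per year.
Length ≈ 0.08 × 23 = 1.8 mm.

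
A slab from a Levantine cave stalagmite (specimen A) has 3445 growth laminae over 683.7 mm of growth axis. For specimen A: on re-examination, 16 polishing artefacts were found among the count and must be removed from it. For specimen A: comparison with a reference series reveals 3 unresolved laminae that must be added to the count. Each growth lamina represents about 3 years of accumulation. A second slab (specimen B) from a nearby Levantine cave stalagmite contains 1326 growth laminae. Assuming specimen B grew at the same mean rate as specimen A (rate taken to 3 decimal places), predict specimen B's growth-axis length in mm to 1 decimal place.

Specimen A: correcting the raw count gives 3445 − 16 + 3 = 3432 true growth laminae.
Specimen A: multiplying by 3 years per growth lamina: 3432 × 3 = 10296 years.
A: Extension rate ≈ 683.7 / 10296 = 0.066 mm/year.
Specimen B: at 3 years per growth lamina, 1326 × 3 = 3978 years. For B, 0.066 mm/year × 3978 years = 262.5 mm.

262.5 mm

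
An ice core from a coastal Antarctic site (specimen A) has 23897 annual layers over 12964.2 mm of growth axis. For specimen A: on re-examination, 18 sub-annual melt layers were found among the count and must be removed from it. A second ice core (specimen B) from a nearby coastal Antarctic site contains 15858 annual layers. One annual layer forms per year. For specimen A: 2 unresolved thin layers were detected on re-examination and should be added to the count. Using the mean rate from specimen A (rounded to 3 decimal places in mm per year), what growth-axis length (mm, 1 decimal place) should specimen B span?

Specimen A: true annual layer count = 23897 − 18 + 2 = 23881.
A: Mean rate = 12964.2 mm / 23881 years ≈ 0.543 mm/year.
Length of B = 0.543 × 15858 = 8610.9 mm.

8610.9 mm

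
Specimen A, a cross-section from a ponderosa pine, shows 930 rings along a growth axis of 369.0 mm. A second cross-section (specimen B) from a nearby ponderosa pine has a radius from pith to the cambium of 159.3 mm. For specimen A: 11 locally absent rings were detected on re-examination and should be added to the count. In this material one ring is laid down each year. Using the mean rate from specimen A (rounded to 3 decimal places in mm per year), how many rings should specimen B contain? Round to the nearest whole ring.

Specimen A: correcting the raw count gives 930 + 11 = 941 true rings.
A: Mean rate = 369.0 mm / 941 years ≈ 0.392 mm/yr.
Specimen B: 159.3 mm / 0.392 mm per year = 406.38 years ≈ 406 rings.

406 rings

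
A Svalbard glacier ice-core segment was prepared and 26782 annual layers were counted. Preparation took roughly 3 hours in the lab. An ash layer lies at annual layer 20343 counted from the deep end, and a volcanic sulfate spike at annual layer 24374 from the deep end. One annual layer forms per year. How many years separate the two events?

The two markers are separated by 24374 − 20343 = 4031 annual layers.
At one annual layer per year, 4031 years elapsed between them.

4031 yr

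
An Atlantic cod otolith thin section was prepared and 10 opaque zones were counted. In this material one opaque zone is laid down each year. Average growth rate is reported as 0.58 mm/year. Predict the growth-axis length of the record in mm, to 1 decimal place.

5.8 mm

The record spans 10 years at 0.58 mm per year.
10 years at 0.58 mm/year gives 0.58 × 10 = 5.8 mm.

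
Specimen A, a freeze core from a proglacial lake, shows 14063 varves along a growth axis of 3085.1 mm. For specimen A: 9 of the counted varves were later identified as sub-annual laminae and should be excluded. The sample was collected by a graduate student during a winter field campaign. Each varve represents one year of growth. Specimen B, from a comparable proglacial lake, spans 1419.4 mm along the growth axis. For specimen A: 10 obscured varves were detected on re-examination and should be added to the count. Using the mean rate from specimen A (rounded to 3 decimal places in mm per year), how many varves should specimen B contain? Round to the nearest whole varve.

Specimen A: correcting the raw count gives 14063 − 9 + 10 = 14064 true varves.
A: 3085.1 mm over 14064 years gives 3085.1 / 14064 ≈ 0.219 mm/yr.
Specimen B: 1419.4 mm / 0.219 mm per year = 6481.28 years ≈ 6481 varves.

6481 varves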